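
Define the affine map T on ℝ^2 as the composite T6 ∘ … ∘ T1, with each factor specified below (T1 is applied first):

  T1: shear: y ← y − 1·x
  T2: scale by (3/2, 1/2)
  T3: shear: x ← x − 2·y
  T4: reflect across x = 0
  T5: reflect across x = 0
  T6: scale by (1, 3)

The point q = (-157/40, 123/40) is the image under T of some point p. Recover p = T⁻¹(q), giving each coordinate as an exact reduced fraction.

T1 = [1 0 0; -1 1 0; 0 0 1]
T2·T1 = [3/2 0 0; -1/2 1/2 0; 0 0 1]
T3·…·T1 = [5/2 -1 0; -1/2 1/2 0; 0 0 1]
T4·…·T1 = [-5/2 1 0; -1/2 1/2 0; 0 0 1]
T5·…·T1 = [5/2 -1 0; -1/2 1/2 0; 0 0 1]
T6·…·T1 = [5/2 -1 0; -3/2 3/2 0; 0 0 1]
det M = 9/4; M⁻¹ = [2/3 4/9 0; 2/3 10/9 0; 0 0 1]
M⁻¹ · (-157/40, 123/40)ᵀ = (-5/4, 4/5)ᵀ

p = (-5/4, 4/5)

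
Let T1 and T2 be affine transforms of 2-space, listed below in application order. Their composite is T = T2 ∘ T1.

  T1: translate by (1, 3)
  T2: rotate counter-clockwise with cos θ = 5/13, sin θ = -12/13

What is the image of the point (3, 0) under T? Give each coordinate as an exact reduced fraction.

T(p) = (56/13, -33/13)

T1 translate by (1, 3): (3, 0) → (4, 3)
T2 rotate counter-clockwise with cos θ = 5/13, sin θ = -12/13: (4, 3) → (56/13, -33/13)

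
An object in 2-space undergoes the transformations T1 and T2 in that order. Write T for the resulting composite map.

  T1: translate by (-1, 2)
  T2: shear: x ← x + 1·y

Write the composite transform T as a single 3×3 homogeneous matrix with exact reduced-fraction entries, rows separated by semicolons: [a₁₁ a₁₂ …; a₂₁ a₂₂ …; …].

T1 = [1 0 -1; 0 1 2; 0 0 1]
T2·T1 = [1 1 1; 0 1 2; 0 0 1]

T = [1 1 1; 0 1 2; 0 0 1]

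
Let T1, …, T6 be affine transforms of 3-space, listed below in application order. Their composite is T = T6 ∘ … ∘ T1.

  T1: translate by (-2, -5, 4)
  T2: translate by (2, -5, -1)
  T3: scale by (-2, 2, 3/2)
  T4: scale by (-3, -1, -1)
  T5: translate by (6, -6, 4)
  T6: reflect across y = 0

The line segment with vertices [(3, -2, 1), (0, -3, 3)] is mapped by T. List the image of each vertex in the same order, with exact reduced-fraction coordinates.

image vertices: (24, -18, -2), (6, -20, -5)

T1 translate by (-2, -5, 4): (3, -2, 1) → (1, -7, 5); (0, -3, 3) → (-2, -8, 7)
T2 translate by (2, -5, -1): (1, -7, 5) → (3, -12, 4); (-2, -8, 7) → (0, -13, 6)
T3 scale by (-2, 2, 3/2): (3, -12, 4) → (-6, -24, 6); (0, -13, 6) → (0, -26, 9)
T4 scale by (-3, -1, -1): (-6, -24, 6) → (18, 24, -6); (0, -26, 9) → (0, 26, -9)
T5 translate by (6, -6, 4): (18, 24, -6) → (24, 18, -2); (0, 26, -9) → (6, 20, -5)
T6 reflect across y = 0: (24, 18, -2) → (24, -18, -2); (6, 20, -5) → (6, -20, -5)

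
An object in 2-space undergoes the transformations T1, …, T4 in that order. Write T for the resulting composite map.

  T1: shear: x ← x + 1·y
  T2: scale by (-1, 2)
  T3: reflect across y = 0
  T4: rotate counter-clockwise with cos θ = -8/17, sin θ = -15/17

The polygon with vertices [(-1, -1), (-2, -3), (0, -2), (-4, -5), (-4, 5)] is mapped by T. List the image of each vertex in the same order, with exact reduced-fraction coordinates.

T1 shear: x ← x + 1·y: (-1, -1) → (-2, -1); (-2, -3) → (-5, -3); (0, -2) → (-2, -2); (-4, -5) → (-9, -5); (-4, 5) → (1, 5)
T2 scale by (-1, 2): (-2, -1) → (2, -2); (-5, -3) → (5, -6); (-2, -2) → (2, -4); (-9, -5) → (9, -10); (1, 5) → (-1, 10)
T3 reflect across y = 0: (2, -2) → (2, 2); (5, -6) → (5, 6); (2, -4) → (2, 4); (9, -10) → (9, 10); (-1, 10) → (-1, -10)
T4 rotate counter-clockwise with cos θ = -8/17, sin θ = -15/17: (2, 2) → (14/17, -46/17); (5, 6) → (50/17, -123/17); (2, 4) → (44/17, -62/17); (9, 10) → (78/17, -215/17); (-1, -10) → (-142/17, 95/17)

image vertices: (14/17, -46/17), (50/17, -123/17), (44/17, -62/17), (78/17, -215/17), (-142/17, 95/17)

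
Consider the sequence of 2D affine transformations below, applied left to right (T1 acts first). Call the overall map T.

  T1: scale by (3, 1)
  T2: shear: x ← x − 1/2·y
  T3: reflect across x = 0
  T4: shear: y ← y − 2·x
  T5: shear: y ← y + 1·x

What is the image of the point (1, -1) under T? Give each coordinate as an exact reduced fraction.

T1 scale by (3, 1): (1, -1) → (3, -1)
T2 shear: x ← x − 1/2·y: (3, -1) → (7/2, -1)
T3 reflect across x = 0: (7/2, -1) → (-7/2, -1)
T4 shear: y ← y − 2·x: (-7/2, -1) → (-7/2, 6)
T5 shear: y ← y + 1·x: (-7/2, 6) → (-7/2, 5/2)

T(p) = (-7/2, 5/2)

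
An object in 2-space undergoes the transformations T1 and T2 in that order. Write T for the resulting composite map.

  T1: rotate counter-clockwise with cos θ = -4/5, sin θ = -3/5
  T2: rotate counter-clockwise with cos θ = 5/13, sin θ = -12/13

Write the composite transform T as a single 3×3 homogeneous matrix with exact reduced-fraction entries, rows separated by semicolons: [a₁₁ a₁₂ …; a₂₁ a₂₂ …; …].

T = [-56/65 -33/65 0; 33/65 -56/65 0; 0 0 1]

T1 = [-4/5 3/5 0; -3/5 -4/5 0; 0 0 1]
T2·T1 = [-56/65 -33/65 0; 33/65 -56/65 0; 0 0 1]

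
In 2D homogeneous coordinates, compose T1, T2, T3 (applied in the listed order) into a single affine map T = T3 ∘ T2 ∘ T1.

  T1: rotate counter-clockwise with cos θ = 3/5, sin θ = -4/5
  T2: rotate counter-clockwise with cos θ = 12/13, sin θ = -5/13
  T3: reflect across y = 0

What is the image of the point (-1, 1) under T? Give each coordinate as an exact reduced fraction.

T(p) = (47/65, -79/65)

T1 rotate counter-clockwise with cos θ = 3/5, sin θ = -4/5: (-1, 1) → (1/5, 7/5)
T2 rotate counter-clockwise with cos θ = 12/13, sin θ = -5/13: (1/5, 7/5) → (47/65, 79/65)
T3 reflect across y = 0: (47/65, 79/65) → (47/65, -79/65)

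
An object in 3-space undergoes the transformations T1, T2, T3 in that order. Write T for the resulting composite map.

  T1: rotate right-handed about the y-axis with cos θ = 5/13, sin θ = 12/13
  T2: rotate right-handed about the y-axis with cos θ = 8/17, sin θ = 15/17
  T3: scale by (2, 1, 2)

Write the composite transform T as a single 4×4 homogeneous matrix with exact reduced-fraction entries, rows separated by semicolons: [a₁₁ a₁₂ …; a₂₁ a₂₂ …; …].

T1 = [5/13 0 12/13 0; 0 1 0 0; -12/13 0 5/13 0; 0 0 0 1]
T2·T1 = [-140/221 0 171/221 0; 0 1 0 0; -171/221 0 -140/221 0; 0 0 0 1]
T3·…·T1 = [-280/221 0 342/221 0; 0 1 0 0; -342/221 0 -280/221 0; 0 0 0 1]

T = [-280/221 0 342/221 0; 0 1 0 0; -342/221 0 -280/221 0; 0 0 0 1]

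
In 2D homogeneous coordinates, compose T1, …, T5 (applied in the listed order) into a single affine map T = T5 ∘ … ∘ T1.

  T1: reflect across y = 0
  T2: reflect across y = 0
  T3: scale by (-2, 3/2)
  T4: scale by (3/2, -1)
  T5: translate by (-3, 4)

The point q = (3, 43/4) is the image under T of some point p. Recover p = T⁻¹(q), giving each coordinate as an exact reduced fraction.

T1 = [1 0 0; 0 -1 0; 0 0 1]
T2·T1 = [1 0 0; 0 1 0; 0 0 1]
T3·…·T1 = [-2 0 0; 0 3/2 0; 0 0 1]
T4·…·T1 = [-3 0 0; 0 -3/2 0; 0 0 1]
T5·…·T1 = [-3 0 -3; 0 -3/2 4; 0 0 1]
det M = 9/2; M⁻¹ = [-1/3 0 -1; 0 -2/3 8/3; 0 0 1]
M⁻¹ · (3, 43/4)ᵀ = (-2, -9/2)ᵀ

p = (-2, -9/2)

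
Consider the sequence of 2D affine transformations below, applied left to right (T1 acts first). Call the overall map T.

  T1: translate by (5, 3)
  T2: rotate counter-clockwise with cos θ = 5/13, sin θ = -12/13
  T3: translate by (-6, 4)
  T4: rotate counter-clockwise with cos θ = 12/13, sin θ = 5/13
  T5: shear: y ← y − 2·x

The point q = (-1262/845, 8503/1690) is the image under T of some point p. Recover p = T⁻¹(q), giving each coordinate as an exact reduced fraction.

T1 = [1 0 5; 0 1 3; 0 0 1]
T2·T1 = [5/13 12/13 61/13; -12/13 5/13 -45/13; 0 0 1]
T3·…·T1 = [5/13 12/13 -17/13; -12/13 5/13 7/13; 0 0 1]
T4·…·T1 = [120/169 119/169 -239/169; -119/169 120/169 -1/169; 0 0 1]
T5·…·T1 = [120/169 119/169 -239/169; -359/169 -118/169 477/169; 0 0 1]
det M = 1; M⁻¹ = [-118/169 -119/169 1; 359/169 120/169 1; 0 0 1]
M⁻¹ · (-1262/845, 8503/1690)ᵀ = (-3/2, 7/5)ᵀ

p = (-3/2, 7/5)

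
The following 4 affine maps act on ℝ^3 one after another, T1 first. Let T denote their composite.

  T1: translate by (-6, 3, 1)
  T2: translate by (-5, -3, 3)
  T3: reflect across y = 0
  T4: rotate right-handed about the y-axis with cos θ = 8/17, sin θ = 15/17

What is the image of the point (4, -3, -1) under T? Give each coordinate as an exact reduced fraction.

T1 translate by (-6, 3, 1): (4, -3, -1) → (-2, 0, 0)
T2 translate by (-5, -3, 3): (-2, 0, 0) → (-7, -3, 3)
T3 reflect across y = 0: (-7, -3, 3) → (-7, 3, 3)
T4 rotate right-handed about the y-axis with cos θ = 8/17, sin θ = 15/17: (-7, 3, 3) → (-11/17, 3, 129/17)

T(p) = (-11/17, 3, 129/17)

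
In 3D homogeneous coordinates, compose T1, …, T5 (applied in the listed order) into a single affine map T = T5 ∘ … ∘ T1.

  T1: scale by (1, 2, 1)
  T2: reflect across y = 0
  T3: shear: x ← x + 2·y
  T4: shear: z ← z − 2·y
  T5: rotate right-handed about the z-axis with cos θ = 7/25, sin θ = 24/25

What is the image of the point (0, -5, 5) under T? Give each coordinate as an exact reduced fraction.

T(p) = (-4, 22, -15)

T1 scale by (1, 2, 1): (0, -5, 5) → (0, -10, 5)
T2 reflect across y = 0: (0, -10, 5) → (0, 10, 5)
T3 shear: x ← x + 2·y: (0, 10, 5) → (20, 10, 5)
T4 shear: z ← z − 2·y: (20, 10, 5) → (20, 10, -15)
T5 rotate right-handed about the z-axis with cos θ = 7/25, sin θ = 24/25: (20, 10, -15) → (-4, 22, -15)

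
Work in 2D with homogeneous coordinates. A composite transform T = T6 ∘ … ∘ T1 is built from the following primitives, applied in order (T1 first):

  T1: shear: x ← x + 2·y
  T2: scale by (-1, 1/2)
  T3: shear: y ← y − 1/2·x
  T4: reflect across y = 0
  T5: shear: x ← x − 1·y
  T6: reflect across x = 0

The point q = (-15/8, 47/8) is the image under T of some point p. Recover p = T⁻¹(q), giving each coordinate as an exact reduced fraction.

T1 = [1 2 0; 0 1 0; 0 0 1]
T2·T1 = [-1 -2 0; 0 1/2 0; 0 0 1]
T3·…·T1 = [-1 -2 0; 1/2 3/2 0; 0 0 1]
T4·…·T1 = [-1 -2 0; -1/2 -3/2 0; 0 0 1]
T5·…·T1 = [-1/2 -1/2 0; -1/2 -3/2 0; 0 0 1]
T6·…·T1 = [1/2 1/2 0; -1/2 -3/2 0; 0 0 1]
det M = -1/2; M⁻¹ = [3 1 0; -1 -1 0; 0 0 1]
M⁻¹ · (-15/8, 47/8)ᵀ = (1/4, -4)ᵀ

p = (1/4, -4)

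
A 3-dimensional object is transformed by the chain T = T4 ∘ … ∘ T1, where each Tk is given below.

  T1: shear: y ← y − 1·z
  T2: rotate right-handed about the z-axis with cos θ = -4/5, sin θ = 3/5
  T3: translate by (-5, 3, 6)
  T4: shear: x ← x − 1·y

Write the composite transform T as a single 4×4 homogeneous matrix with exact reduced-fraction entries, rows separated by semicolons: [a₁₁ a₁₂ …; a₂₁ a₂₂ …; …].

T1 = [1 0 0 0; 0 1 -1 0; 0 0 1 0; 0 0 0 1]
T2·T1 = [-4/5 -3/5 3/5 0; 3/5 -4/5 4/5 0; 0 0 1 0; 0 0 0 1]
T3·…·T1 = [-4/5 -3/5 3/5 -5; 3/5 -4/5 4/5 3; 0 0 1 6; 0 0 0 1]
T4·…·T1 = [-7/5 1/5 -1/5 -8; 3/5 -4/5 4/5 3; 0 0 1 6; 0 0 0 1]

T = [-7/5 1/5 -1/5 -8; 3/5 -4/5 4/5 3; 0 0 1 6; 0 0 0 1]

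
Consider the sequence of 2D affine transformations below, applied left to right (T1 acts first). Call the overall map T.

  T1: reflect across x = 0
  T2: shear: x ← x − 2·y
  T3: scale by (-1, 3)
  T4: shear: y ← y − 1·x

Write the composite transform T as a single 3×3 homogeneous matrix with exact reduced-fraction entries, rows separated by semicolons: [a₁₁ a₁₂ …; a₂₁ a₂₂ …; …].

T = [1 2 0; -1 1 0; 0 0 1]

T1 = [-1 0 0; 0 1 0; 0 0 1]
T2·T1 = [-1 -2 0; 0 1 0; 0 0 1]
T3·…·T1 = [1 2 0; 0 3 0; 0 0 1]
T4·…·T1 = [1 2 0; -1 1 0; 0 0 1]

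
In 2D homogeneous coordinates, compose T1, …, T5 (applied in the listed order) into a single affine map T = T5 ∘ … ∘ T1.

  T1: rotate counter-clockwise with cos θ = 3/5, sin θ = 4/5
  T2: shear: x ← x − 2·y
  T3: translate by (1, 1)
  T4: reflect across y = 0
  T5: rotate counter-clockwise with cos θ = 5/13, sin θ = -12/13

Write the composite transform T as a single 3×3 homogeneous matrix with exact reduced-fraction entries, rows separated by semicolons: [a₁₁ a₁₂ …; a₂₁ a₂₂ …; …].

T = [-73/65 -86/65 -7/13; 8/13 21/13 -17/13; 0 0 1]

T1 = [3/5 -4/5 0; 4/5 3/5 0; 0 0 1]
T2·T1 = [-1 -2 0; 4/5 3/5 0; 0 0 1]
T3·…·T1 = [-1 -2 1; 4/5 3/5 1; 0 0 1]
T4·…·T1 = [-1 -2 1; -4/5 -3/5 -1; 0 0 1]
T5·…·T1 = [-73/65 -86/65 -7/13; 8/13 21/13 -17/13; 0 0 1]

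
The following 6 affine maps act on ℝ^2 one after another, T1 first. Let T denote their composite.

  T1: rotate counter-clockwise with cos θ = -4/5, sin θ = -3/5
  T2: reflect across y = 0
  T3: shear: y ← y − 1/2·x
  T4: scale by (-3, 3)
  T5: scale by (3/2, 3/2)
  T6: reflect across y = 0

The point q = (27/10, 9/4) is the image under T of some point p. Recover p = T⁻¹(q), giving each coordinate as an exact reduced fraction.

T1 = [-4/5 3/5 0; -3/5 -4/5 0; 0 0 1]
T2·T1 = [-4/5 3/5 0; 3/5 4/5 0; 0 0 1]
T3·…·T1 = [-4/5 3/5 0; 1 1/2 0; 0 0 1]
T4·…·T1 = [12/5 -9/5 0; 3 3/2 0; 0 0 1]
T5·…·T1 = [18/5 -27/10 0; 9/2 9/4 0; 0 0 1]
T6·…·T1 = [18/5 -27/10 0; -9/2 -9/4 0; 0 0 1]
det M = -81/4; M⁻¹ = [1/9 -2/15 0; -2/9 -8/45 0; 0 0 1]
M⁻¹ · (27/10, 9/4)ᵀ = (0, -1)ᵀ

p = (0, -1)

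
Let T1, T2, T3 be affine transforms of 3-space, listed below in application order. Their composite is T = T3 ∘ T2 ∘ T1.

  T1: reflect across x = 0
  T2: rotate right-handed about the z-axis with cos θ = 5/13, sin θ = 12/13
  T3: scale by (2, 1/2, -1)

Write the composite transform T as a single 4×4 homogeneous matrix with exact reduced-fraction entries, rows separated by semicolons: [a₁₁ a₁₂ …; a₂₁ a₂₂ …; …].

T = [-10/13 -24/13 0 0; -6/13 5/26 0 0; 0 0 -1 0; 0 0 0 1]

T1 = [-1 0 0 0; 0 1 0 0; 0 0 1 0; 0 0 0 1]
T2·T1 = [-5/13 -12/13 0 0; -12/13 5/13 0 0; 0 0 1 0; 0 0 0 1]
T3·…·T1 = [-10/13 -24/13 0 0; -6/13 5/26 0 0; 0 0 -1 0; 0 0 0 1]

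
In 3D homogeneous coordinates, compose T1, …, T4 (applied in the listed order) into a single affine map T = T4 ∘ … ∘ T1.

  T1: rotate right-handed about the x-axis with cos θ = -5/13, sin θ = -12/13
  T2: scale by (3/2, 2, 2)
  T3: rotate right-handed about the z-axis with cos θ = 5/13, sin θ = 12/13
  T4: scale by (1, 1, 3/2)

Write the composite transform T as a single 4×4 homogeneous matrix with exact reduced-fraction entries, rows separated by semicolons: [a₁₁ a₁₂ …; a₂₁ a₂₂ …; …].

T1 = [1 0 0 0; 0 -5/13 12/13 0; 0 -12/13 -5/13 0; 0 0 0 1]
T2·T1 = [3/2 0 0 0; 0 -10/13 24/13 0; 0 -24/13 -10/13 0; 0 0 0 1]
T3·…·T1 = [15/26 120/169 -288/169 0; 18/13 -50/169 120/169 0; 0 -24/13 -10/13 0; 0 0 0 1]
T4·…·T1 = [15/26 120/169 -288/169 0; 18/13 -50/169 120/169 0; 0 -36/13 -15/13 0; 0 0 0 1]

T = [15/26 120/169 -288/169 0; 18/13 -50/169 120/169 0; 0 -36/13 -15/13 0; 0 0 0 1]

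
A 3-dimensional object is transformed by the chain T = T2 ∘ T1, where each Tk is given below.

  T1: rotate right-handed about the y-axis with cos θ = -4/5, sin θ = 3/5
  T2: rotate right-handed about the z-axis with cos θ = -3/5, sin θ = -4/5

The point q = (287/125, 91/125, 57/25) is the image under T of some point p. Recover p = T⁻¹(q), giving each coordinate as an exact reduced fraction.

p = (1/5, 7/5, -3)

T1 = [-4/5 0 3/5 0; 0 1 0 0; -3/5 0 -4/5 0; 0 0 0 1]
T2·T1 = [12/25 4/5 -9/25 0; 16/25 -3/5 -12/25 0; -3/5 0 -4/5 0; 0 0 0 1]
det M = 1; M⁻¹ = [12/25 16/25 -3/5 0; 4/5 -3/5 0 0; -9/25 -12/25 -4/5 0; 0 0 0 1]
M⁻¹ · (287/125, 91/125, 57/25)ᵀ = (1/5, 7/5, -3)ᵀ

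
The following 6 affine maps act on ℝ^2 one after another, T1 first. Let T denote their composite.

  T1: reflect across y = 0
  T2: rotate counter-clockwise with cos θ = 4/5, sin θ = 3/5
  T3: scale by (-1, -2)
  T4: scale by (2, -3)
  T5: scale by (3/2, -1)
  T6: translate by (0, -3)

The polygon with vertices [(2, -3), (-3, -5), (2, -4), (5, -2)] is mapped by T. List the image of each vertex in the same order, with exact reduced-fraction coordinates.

image vertices: (3/5, -123/5), (81/5, -81/5), (12/5, -147/5), (-42/5, -153/5)

T1 reflect across y = 0: (2, -3) → (2, 3); (-3, -5) → (-3, 5); (2, -4) → (2, 4); (5, -2) → (5, 2)
T2 rotate counter-clockwise with cos θ = 4/5, sin θ = 3/5: (2, 3) → (-1/5, 18/5); (-3, 5) → (-27/5, 11/5); (2, 4) → (-4/5, 22/5); (5, 2) → (14/5, 23/5)
T3 scale by (-1, -2): (-1/5, 18/5) → (1/5, -36/5); (-27/5, 11/5) → (27/5, -22/5); (-4/5, 22/5) → (4/5, -44/5); (14/5, 23/5) → (-14/5, -46/5)
T4 scale by (2, -3): (1/5, -36/5) → (2/5, 108/5); (27/5, -22/5) → (54/5, 66/5); (4/5, -44/5) → (8/5, 132/5); (-14/5, -46/5) → (-28/5, 138/5)
T5 scale by (3/2, -1): (2/5, 108/5) → (3/5, -108/5); (54/5, 66/5) → (81/5, -66/5); (8/5, 132/5) → (12/5, -132/5); (-28/5, 138/5) → (-42/5, -138/5)
T6 translate by (0, -3): (3/5, -108/5) → (3/5, -123/5); (81/5, -66/5) → (81/5, -81/5); (12/5, -132/5) → (12/5, -147/5); (-42/5, -138/5) → (-42/5, -153/5)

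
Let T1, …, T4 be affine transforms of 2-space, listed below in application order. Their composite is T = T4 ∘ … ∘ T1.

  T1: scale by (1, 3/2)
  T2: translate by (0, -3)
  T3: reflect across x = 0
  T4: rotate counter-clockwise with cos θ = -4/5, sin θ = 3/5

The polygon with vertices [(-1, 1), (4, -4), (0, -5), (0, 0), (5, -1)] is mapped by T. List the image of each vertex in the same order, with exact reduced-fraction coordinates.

T1 scale by (1, 3/2): (-1, 1) → (-1, 3/2); (4, -4) → (4, -6); (0, -5) → (0, -15/2); (0, 0) → (0, 0); (5, -1) → (5, -3/2)
T2 translate by (0, -3): (-1, 3/2) → (-1, -3/2); (4, -6) → (4, -9); (0, -15/2) → (0, -21/2); (0, 0) → (0, -3); (5, -3/2) → (5, -9/2)
T3 reflect across x = 0: (-1, -3/2) → (1, -3/2); (4, -9) → (-4, -9); (0, -21/2) → (0, -21/2); (0, -3) → (0, -3); (5, -9/2) → (-5, -9/2)
T4 rotate counter-clockwise with cos θ = -4/5, sin θ = 3/5: (1, -3/2) → (1/10, 9/5); (-4, -9) → (43/5, 24/5); (0, -21/2) → (63/10, 42/5); (0, -3) → (9/5, 12/5); (-5, -9/2) → (67/10, 3/5)

image vertices: (1/10, 9/5), (43/5, 24/5), (63/10, 42/5), (9/5, 12/5), (67/10, 3/5)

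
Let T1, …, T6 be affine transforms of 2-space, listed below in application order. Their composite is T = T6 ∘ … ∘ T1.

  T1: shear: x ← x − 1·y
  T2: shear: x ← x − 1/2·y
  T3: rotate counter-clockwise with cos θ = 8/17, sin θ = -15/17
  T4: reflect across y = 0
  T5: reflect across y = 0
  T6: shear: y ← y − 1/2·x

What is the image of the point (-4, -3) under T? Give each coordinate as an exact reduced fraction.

T1 shear: x ← x − 1·y: (-4, -3) → (-1, -3)
T2 shear: x ← x − 1/2·y: (-1, -3) → (1/2, -3)
T3 rotate counter-clockwise with cos θ = 8/17, sin θ = -15/17: (1/2, -3) → (-41/17, -63/34)
T4 reflect across y = 0: (-41/17, -63/34) → (-41/17, 63/34)
T5 reflect across y = 0: (-41/17, 63/34) → (-41/17, -63/34)
T6 shear: y ← y − 1/2·x: (-41/17, -63/34) → (-41/17, -11/17)

T(p) = (-41/17, -11/17)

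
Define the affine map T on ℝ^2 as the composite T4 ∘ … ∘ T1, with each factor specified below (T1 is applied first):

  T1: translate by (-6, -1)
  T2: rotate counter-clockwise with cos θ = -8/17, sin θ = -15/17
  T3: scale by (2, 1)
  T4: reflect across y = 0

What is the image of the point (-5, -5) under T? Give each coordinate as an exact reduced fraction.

T(p) = (-4/17, -213/17)

T1 translate by (-6, -1): (-5, -5) → (-11, -6)
T2 rotate counter-clockwise with cos θ = -8/17, sin θ = -15/17: (-11, -6) → (-2/17, 213/17)
T3 scale by (2, 1): (-2/17, 213/17) → (-4/17, 213/17)
T4 reflect across y = 0: (-4/17, 213/17) → (-4/17, -213/17)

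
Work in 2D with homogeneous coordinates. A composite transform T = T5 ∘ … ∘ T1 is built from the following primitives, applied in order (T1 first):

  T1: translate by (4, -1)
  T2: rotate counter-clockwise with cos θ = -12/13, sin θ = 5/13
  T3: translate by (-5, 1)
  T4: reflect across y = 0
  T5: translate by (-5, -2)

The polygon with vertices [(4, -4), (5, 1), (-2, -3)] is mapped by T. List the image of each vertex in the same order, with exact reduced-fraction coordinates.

image vertices: (-201/13, -139/13), (-238/13, -84/13), (-134/13, -97/13)

T1 translate by (4, -1): (4, -4) → (8, -5); (5, 1) → (9, 0); (-2, -3) → (2, -4)
T2 rotate counter-clockwise with cos θ = -12/13, sin θ = 5/13: (8, -5) → (-71/13, 100/13); (9, 0) → (-108/13, 45/13); (2, -4) → (-4/13, 58/13)
T3 translate by (-5, 1): (-71/13, 100/13) → (-136/13, 113/13); (-108/13, 45/13) → (-173/13, 58/13); (-4/13, 58/13) → (-69/13, 71/13)
T4 reflect across y = 0: (-136/13, 113/13) → (-136/13, -113/13); (-173/13, 58/13) → (-173/13, -58/13); (-69/13, 71/13) → (-69/13, -71/13)
T5 translate by (-5, -2): (-136/13, -113/13) → (-201/13, -139/13); (-173/13, -58/13) → (-238/13, -84/13); (-69/13, -71/13) → (-134/13, -97/13)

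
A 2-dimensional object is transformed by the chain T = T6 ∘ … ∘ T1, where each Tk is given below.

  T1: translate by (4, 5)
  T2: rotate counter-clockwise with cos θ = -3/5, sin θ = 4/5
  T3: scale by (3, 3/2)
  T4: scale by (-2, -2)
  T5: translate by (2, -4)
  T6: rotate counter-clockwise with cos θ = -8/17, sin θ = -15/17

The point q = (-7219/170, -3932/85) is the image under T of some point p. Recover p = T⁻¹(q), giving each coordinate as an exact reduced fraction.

p = (5, 1/2)

T1 = [1 0 4; 0 1 5; 0 0 1]
T2·T1 = [-3/5 -4/5 -32/5; 4/5 -3/5 1/5; 0 0 1]
T3·…·T1 = [-9/5 -12/5 -96/5; 6/5 -9/10 3/10; 0 0 1]
T4·…·T1 = [18/5 24/5 192/5; -12/5 9/5 -3/5; 0 0 1]
T5·…·T1 = [18/5 24/5 202/5; -12/5 9/5 -23/5; 0 0 1]
T6·…·T1 = [-324/85 -57/85 -1961/85; -174/85 -432/85 -2846/85; 0 0 1]
det M = 18; M⁻¹ = [-24/85 19/510 -79/15; 29/255 -18/85 -67/15; 0 0 1]
M⁻¹ · (-7219/170, -3932/85)ᵀ = (5, 1/2)ᵀ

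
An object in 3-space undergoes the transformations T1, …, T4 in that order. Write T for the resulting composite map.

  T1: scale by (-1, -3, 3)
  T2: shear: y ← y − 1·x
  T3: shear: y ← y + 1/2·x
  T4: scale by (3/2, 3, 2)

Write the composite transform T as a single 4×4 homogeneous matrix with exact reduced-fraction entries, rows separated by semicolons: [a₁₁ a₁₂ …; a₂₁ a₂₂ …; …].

T1 = [-1 0 0 0; 0 -3 0 0; 0 0 3 0; 0 0 0 1]
T2·T1 = [-1 0 0 0; 1 -3 0 0; 0 0 3 0; 0 0 0 1]
T3·…·T1 = [-1 0 0 0; 1/2 -3 0 0; 0 0 3 0; 0 0 0 1]
T4·…·T1 = [-3/2 0 0 0; 3/2 -9 0 0; 0 0 6 0; 0 0 0 1]

T = [-3/2 0 0 0; 3/2 -9 0 0; 0 0 6 0; 0 0 0 1]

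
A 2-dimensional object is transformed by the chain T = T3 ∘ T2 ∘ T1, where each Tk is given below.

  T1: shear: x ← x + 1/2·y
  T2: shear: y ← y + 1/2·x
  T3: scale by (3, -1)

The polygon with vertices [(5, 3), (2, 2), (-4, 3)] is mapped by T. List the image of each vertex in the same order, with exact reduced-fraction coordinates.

image vertices: (39/2, -25/4), (9, -7/2), (-15/2, -7/4)

T1 shear: x ← x + 1/2·y: (5, 3) → (13/2, 3); (2, 2) → (3, 2); (-4, 3) → (-5/2, 3)
T2 shear: y ← y + 1/2·x: (13/2, 3) → (13/2, 25/4); (3, 2) → (3, 7/2); (-5/2, 3) → (-5/2, 7/4)
T3 scale by (3, -1): (13/2, 25/4) → (39/2, -25/4); (3, 7/2) → (9, -7/2); (-5/2, 7/4) → (-15/2, -7/4)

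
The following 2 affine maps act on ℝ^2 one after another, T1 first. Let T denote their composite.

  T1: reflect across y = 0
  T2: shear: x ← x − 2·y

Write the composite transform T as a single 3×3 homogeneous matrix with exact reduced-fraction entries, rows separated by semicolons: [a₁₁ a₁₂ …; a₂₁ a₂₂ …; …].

T = [1 2 0; 0 -1 0; 0 0 1]

T1 = [1 0 0; 0 -1 0; 0 0 1]
T2·T1 = [1 2 0; 0 -1 0; 0 0 1]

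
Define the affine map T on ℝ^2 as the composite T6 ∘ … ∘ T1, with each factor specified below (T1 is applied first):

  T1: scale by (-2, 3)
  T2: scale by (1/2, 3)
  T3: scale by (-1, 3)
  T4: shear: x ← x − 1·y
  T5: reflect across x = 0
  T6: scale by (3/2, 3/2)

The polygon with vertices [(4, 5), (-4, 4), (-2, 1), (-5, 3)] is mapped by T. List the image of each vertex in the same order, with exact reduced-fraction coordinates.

image vertices: (393/2, 405/2), (168, 162), (87/2, 81/2), (129, 243/2)

T1 scale by (-2, 3): (4, 5) → (-8, 15); (-4, 4) → (8, 12); (-2, 1) → (4, 3); (-5, 3) → (10, 9)
T2 scale by (1/2, 3): (-8, 15) → (-4, 45); (8, 12) → (4, 36); (4, 3) → (2, 9); (10, 9) → (5, 27)
T3 scale by (-1, 3): (-4, 45) → (4, 135); (4, 36) → (-4, 108); (2, 9) → (-2, 27); (5, 27) → (-5, 81)
T4 shear: x ← x − 1·y: (4, 135) → (-131, 135); (-4, 108) → (-112, 108); (-2, 27) → (-29, 27); (-5, 81) → (-86, 81)
T5 reflect across x = 0: (-131, 135) → (131, 135); (-112, 108) → (112, 108); (-29, 27) → (29, 27); (-86, 81) → (86, 81)
T6 scale by (3/2, 3/2): (131, 135) → (393/2, 405/2); (112, 108) → (168, 162); (29, 27) → (87/2, 81/2); (86, 81) → (129, 243/2)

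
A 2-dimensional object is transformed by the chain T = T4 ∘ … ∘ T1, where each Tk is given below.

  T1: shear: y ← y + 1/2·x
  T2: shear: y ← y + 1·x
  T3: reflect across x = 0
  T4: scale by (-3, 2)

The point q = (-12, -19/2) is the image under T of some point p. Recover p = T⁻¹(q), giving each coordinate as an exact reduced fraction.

T1 = [1 0 0; 1/2 1 0; 0 0 1]
T2·T1 = [1 0 0; 3/2 1 0; 0 0 1]
T3·…·T1 = [-1 0 0; 3/2 1 0; 0 0 1]
T4·…·T1 = [3 0 0; 3 2 0; 0 0 1]
det M = 6; M⁻¹ = [1/3 0 0; -1/2 1/2 0; 0 0 1]
M⁻¹ · (-12, -19/2)ᵀ = (-4, 5/4)ᵀ

p = (-4, 5/4)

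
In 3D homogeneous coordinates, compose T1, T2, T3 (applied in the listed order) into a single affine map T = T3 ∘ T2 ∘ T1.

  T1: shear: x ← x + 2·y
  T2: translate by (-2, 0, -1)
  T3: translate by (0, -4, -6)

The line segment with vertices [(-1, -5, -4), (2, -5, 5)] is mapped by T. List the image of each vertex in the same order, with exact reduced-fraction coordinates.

T1 shear: x ← x + 2·y: (-1, -5, -4) → (-11, -5, -4); (2, -5, 5) → (-8, -5, 5)
T2 translate by (-2, 0, -1): (-11, -5, -4) → (-13, -5, -5); (-8, -5, 5) → (-10, -5, 4)
T3 translate by (0, -4, -6): (-13, -5, -5) → (-13, -9, -11); (-10, -5, 4) → (-10, -9, -2)

image vertices: (-13, -9, -11), (-10, -9, -2)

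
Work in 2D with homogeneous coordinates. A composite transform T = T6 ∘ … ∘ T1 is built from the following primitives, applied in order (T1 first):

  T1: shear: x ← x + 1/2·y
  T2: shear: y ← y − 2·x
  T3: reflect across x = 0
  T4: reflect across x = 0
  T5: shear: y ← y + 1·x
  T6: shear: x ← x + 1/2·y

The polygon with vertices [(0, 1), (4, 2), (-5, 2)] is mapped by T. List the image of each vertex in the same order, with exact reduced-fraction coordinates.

image vertices: (3/4, 1/2), (7/2, -3), (-1, 6)

T1 shear: x ← x + 1/2·y: (0, 1) → (1/2, 1); (4, 2) → (5, 2); (-5, 2) → (-4, 2)
T2 shear: y ← y − 2·x: (1/2, 1) → (1/2, 0); (5, 2) → (5, -8); (-4, 2) → (-4, 10)
T3 reflect across x = 0: (1/2, 0) → (-1/2, 0); (5, -8) → (-5, -8); (-4, 10) → (4, 10)
T4 reflect across x = 0: (-1/2, 0) → (1/2, 0); (-5, -8) → (5, -8); (4, 10) → (-4, 10)
T5 shear: y ← y + 1·x: (1/2, 0) → (1/2, 1/2); (5, -8) → (5, -3); (-4, 10) → (-4, 6)
T6 shear: x ← x + 1/2·y: (1/2, 1/2) → (3/4, 1/2); (5, -3) → (7/2, -3); (-4, 6) → (-1, 6)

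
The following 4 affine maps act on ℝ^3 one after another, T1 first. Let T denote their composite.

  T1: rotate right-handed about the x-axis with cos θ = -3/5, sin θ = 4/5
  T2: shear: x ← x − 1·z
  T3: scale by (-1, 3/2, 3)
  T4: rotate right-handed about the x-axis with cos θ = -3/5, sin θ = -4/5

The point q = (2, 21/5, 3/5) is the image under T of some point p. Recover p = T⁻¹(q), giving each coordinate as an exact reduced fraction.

T1 = [1 0 0 0; 0 -3/5 -4/5 0; 0 4/5 -3/5 0; 0 0 0 1]
T2·T1 = [1 -4/5 3/5 0; 0 -3/5 -4/5 0; 0 4/5 -3/5 0; 0 0 0 1]
T3·…·T1 = [-1 4/5 -3/5 0; 0 -9/10 -6/5 0; 0 12/5 -9/5 0; 0 0 0 1]
T4·…·T1 = [-1 4/5 -3/5 0; 0 123/50 -18/25 0; 0 -18/25 51/25 0; 0 0 0 1]
det M = -9/2; M⁻¹ = [-1 4/15 -1/5 0; 0 34/75 4/25 0; 0 4/25 41/75 0; 0 0 0 1]
M⁻¹ · (2, 21/5, 3/5)ᵀ = (-1, 2, 1)ᵀ

p = (-1, 2, 1)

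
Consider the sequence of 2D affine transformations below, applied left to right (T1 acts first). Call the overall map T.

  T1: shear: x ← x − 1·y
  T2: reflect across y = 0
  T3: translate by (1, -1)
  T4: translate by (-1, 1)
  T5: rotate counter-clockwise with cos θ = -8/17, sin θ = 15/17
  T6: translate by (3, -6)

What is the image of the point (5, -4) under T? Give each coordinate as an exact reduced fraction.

T1 shear: x ← x − 1·y: (5, -4) → (9, -4)
T2 reflect across y = 0: (9, -4) → (9, 4)
T3 translate by (1, -1): (9, 4) → (10, 3)
T4 translate by (-1, 1): (10, 3) → (9, 4)
T5 rotate counter-clockwise with cos θ = -8/17, sin θ = 15/17: (9, 4) → (-132/17, 103/17)
T6 translate by (3, -6): (-132/17, 103/17) → (-81/17, 1/17)

T(p) = (-81/17, 1/17)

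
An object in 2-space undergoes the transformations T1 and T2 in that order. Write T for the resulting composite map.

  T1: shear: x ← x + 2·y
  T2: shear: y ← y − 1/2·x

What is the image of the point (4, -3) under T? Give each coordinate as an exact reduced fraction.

T1 shear: x ← x + 2·y: (4, -3) → (-2, -3)
T2 shear: y ← y − 1/2·x: (-2, -3) → (-2, -2)

T(p) = (-2, -2)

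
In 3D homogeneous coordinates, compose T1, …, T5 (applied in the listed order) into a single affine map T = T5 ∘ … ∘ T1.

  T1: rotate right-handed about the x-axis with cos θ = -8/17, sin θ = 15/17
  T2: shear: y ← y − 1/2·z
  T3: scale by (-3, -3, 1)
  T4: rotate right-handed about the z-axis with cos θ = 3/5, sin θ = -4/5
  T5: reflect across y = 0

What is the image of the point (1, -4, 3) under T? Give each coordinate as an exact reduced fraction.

T1 rotate right-handed about the x-axis with cos θ = -8/17, sin θ = 15/17: (1, -4, 3) → (1, -13/17, -84/17)
T2 shear: y ← y − 1/2·z: (1, -13/17, -84/17) → (1, 29/17, -84/17)
T3 scale by (-3, -3, 1): (1, 29/17, -84/17) → (-3, -87/17, -84/17)
T4 rotate right-handed about the z-axis with cos θ = 3/5, sin θ = -4/5: (-3, -87/17, -84/17) → (-501/85, -57/85, -84/17)
T5 reflect across y = 0: (-501/85, -57/85, -84/17) → (-501/85, 57/85, -84/17)

T(p) = (-501/85, 57/85, -84/17)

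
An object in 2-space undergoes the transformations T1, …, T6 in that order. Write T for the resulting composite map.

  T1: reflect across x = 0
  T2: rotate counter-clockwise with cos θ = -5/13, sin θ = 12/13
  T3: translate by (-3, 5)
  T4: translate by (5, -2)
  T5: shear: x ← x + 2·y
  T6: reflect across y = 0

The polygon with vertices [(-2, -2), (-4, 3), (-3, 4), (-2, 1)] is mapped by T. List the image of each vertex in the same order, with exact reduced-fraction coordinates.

image vertices: (186/13, -73/13), (114/13, -72/13), (73/13, -55/13), (120/13, -58/13)

T1 reflect across x = 0: (-2, -2) → (2, -2); (-4, 3) → (4, 3); (-3, 4) → (3, 4); (-2, 1) → (2, 1)
T2 rotate counter-clockwise with cos θ = -5/13, sin θ = 12/13: (2, -2) → (14/13, 34/13); (4, 3) → (-56/13, 33/13); (3, 4) → (-63/13, 16/13); (2, 1) → (-22/13, 19/13)
T3 translate by (-3, 5): (14/13, 34/13) → (-25/13, 99/13); (-56/13, 33/13) → (-95/13, 98/13); (-63/13, 16/13) → (-102/13, 81/13); (-22/13, 19/13) → (-61/13, 84/13)
T4 translate by (5, -2): (-25/13, 99/13) → (40/13, 73/13); (-95/13, 98/13) → (-30/13, 72/13); (-102/13, 81/13) → (-37/13, 55/13); (-61/13, 84/13) → (4/13, 58/13)
T5 shear: x ← x + 2·y: (40/13, 73/13) → (186/13, 73/13); (-30/13, 72/13) → (114/13, 72/13); (-37/13, 55/13) → (73/13, 55/13); (4/13, 58/13) → (120/13, 58/13)
T6 reflect across y = 0: (186/13, 73/13) → (186/13, -73/13); (114/13, 72/13) → (114/13, -72/13); (73/13, 55/13) → (73/13, -55/13); (120/13, 58/13) → (120/13, -58/13)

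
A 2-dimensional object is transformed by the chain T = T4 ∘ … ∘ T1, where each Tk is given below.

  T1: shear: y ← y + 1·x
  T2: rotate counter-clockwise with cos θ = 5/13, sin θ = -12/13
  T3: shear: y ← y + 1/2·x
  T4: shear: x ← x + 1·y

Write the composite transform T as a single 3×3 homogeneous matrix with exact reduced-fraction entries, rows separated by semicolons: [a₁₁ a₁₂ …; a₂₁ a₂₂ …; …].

T = [37/26 23/13 0; 3/26 11/13 0; 0 0 1]

T1 = [1 0 0; 1 1 0; 0 0 1]
T2·T1 = [17/13 12/13 0; -7/13 5/13 0; 0 0 1]
T3·…·T1 = [17/13 12/13 0; 3/26 11/13 0; 0 0 1]
T4·…·T1 = [37/26 23/13 0; 3/26 11/13 0; 0 0 1]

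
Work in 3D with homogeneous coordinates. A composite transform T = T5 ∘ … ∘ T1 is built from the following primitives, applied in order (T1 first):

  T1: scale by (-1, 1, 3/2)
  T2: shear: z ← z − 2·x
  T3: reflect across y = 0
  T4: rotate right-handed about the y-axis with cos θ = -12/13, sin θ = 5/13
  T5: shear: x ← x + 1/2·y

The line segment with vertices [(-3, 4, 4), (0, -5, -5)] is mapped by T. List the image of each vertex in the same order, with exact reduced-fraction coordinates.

image vertices: (-62/13, -4, -15/13), (-5/13, 5, 90/13)

T1 scale by (-1, 1, 3/2): (-3, 4, 4) → (3, 4, 6); (0, -5, -5) → (0, -5, -15/2)
T2 shear: z ← z − 2·x: (3, 4, 6) → (3, 4, 0); (0, -5, -15/2) → (0, -5, -15/2)
T3 reflect across y = 0: (3, 4, 0) → (3, -4, 0); (0, -5, -15/2) → (0, 5, -15/2)
T4 rotate right-handed about the y-axis with cos θ = -12/13, sin θ = 5/13: (3, -4, 0) → (-36/13, -4, -15/13); (0, 5, -15/2) → (-75/26, 5, 90/13)
T5 shear: x ← x + 1/2·y: (-36/13, -4, -15/13) → (-62/13, -4, -15/13); (-75/26, 5, 90/13) → (-5/13, 5, 90/13)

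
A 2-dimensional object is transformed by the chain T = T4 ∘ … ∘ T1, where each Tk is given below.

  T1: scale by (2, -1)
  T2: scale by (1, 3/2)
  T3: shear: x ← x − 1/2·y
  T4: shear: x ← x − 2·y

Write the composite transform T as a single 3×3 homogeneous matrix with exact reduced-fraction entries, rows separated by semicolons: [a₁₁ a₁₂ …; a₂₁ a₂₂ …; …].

T = [2 15/4 0; 0 -3/2 0; 0 0 1]

T1 = [2 0 0; 0 -1 0; 0 0 1]
T2·T1 = [2 0 0; 0 -3/2 0; 0 0 1]
T3·…·T1 = [2 3/4 0; 0 -3/2 0; 0 0 1]
T4·…·T1 = [2 15/4 0; 0 -3/2 0; 0 0 1]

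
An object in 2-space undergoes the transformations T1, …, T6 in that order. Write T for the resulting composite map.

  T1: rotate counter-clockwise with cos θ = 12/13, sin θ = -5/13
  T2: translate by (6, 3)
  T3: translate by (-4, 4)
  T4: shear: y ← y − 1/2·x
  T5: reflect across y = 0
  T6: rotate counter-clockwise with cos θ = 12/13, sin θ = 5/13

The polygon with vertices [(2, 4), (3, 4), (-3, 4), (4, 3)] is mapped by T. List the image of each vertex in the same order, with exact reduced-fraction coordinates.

image vertices: (1310/169, -778/169), (1399/169, -586/169), (865/169, -1738/169), (2761/338, -305/169)

T1 rotate counter-clockwise with cos θ = 12/13, sin θ = -5/13: (2, 4) → (44/13, 38/13); (3, 4) → (56/13, 33/13); (-3, 4) → (-16/13, 63/13); (4, 3) → (63/13, 16/13)
T2 translate by (6, 3): (44/13, 38/13) → (122/13, 77/13); (56/13, 33/13) → (134/13, 72/13); (-16/13, 63/13) → (62/13, 102/13); (63/13, 16/13) → (141/13, 55/13)
T3 translate by (-4, 4): (122/13, 77/13) → (70/13, 129/13); (134/13, 72/13) → (82/13, 124/13); (62/13, 102/13) → (10/13, 154/13); (141/13, 55/13) → (89/13, 107/13)
T4 shear: y ← y − 1/2·x: (70/13, 129/13) → (70/13, 94/13); (82/13, 124/13) → (82/13, 83/13); (10/13, 154/13) → (10/13, 149/13); (89/13, 107/13) → (89/13, 125/26)
T5 reflect across y = 0: (70/13, 94/13) → (70/13, -94/13); (82/13, 83/13) → (82/13, -83/13); (10/13, 149/13) → (10/13, -149/13); (89/13, 125/26) → (89/13, -125/26)
T6 rotate counter-clockwise with cos θ = 12/13, sin θ = 5/13: (70/13, -94/13) → (1310/169, -778/169); (82/13, -83/13) → (1399/169, -586/169); (10/13, -149/13) → (865/169, -1738/169); (89/13, -125/26) → (2761/338, -305/169)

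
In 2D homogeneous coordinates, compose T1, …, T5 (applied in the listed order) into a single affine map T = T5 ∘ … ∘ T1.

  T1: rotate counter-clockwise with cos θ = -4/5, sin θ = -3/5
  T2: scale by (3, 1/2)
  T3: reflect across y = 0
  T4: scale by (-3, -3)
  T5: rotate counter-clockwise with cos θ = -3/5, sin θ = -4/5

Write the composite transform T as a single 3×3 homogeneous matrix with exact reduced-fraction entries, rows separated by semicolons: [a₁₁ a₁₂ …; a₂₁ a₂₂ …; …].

T = [-126/25 57/25 0; -261/50 126/25 0; 0 0 1]

T1 = [-4/5 3/5 0; -3/5 -4/5 0; 0 0 1]
T2·T1 = [-12/5 9/5 0; -3/10 -2/5 0; 0 0 1]
T3·…·T1 = [-12/5 9/5 0; 3/10 2/5 0; 0 0 1]
T4·…·T1 = [36/5 -27/5 0; -9/10 -6/5 0; 0 0 1]
T5·…·T1 = [-126/25 57/25 0; -261/50 126/25 0; 0 0 1]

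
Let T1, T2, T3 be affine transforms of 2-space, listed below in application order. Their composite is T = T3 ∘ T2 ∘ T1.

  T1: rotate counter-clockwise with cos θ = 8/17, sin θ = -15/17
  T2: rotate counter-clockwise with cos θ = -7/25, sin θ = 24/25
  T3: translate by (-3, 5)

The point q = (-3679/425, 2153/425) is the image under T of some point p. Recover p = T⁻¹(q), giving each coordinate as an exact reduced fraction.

T1 = [8/17 15/17 0; -15/17 8/17 0; 0 0 1]
T2·T1 = [304/425 -297/425 0; 297/425 304/425 0; 0 0 1]
T3·…·T1 = [304/425 -297/425 -3; 297/425 304/425 5; 0 0 1]
det M = 1; M⁻¹ = [304/425 297/425 -573/425; -297/425 304/425 -2411/425; 0 0 1]
M⁻¹ · (-3679/425, 2153/425)ᵀ = (-4, 4)ᵀ

p = (-4, 4)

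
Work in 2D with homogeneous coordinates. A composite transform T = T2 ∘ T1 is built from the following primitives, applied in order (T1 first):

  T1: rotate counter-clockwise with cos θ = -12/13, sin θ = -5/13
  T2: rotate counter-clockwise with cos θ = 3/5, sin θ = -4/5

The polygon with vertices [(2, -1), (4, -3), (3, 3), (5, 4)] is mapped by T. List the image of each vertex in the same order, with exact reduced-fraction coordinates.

T1 rotate counter-clockwise with cos θ = -12/13, sin θ = -5/13: (2, -1) → (-29/13, 2/13); (4, -3) → (-63/13, 16/13); (3, 3) → (-21/13, -51/13); (5, 4) → (-40/13, -73/13)
T2 rotate counter-clockwise with cos θ = 3/5, sin θ = -4/5: (-29/13, 2/13) → (-79/65, 122/65); (-63/13, 16/13) → (-25/13, 60/13); (-21/13, -51/13) → (-267/65, -69/65); (-40/13, -73/13) → (-412/65, -59/65)

image vertices: (-79/65, 122/65), (-25/13, 60/13), (-267/65, -69/65), (-412/65, -59/65)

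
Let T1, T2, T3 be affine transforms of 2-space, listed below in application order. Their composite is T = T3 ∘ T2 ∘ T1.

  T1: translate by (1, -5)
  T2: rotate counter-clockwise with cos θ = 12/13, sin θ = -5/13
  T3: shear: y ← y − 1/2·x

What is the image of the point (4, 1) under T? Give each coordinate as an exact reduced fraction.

T1 translate by (1, -5): (4, 1) → (5, -4)
T2 rotate counter-clockwise with cos θ = 12/13, sin θ = -5/13: (5, -4) → (40/13, -73/13)
T3 shear: y ← y − 1/2·x: (40/13, -73/13) → (40/13, -93/13)

T(p) = (40/13, -93/13)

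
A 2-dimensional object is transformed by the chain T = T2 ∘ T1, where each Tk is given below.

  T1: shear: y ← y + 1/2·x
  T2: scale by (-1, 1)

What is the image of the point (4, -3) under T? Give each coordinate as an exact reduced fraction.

T(p) = (-4, -1)

T1 shear: y ← y + 1/2·x: (4, -3) → (4, -1)
T2 scale by (-1, 1): (4, -1) → (-4, -1)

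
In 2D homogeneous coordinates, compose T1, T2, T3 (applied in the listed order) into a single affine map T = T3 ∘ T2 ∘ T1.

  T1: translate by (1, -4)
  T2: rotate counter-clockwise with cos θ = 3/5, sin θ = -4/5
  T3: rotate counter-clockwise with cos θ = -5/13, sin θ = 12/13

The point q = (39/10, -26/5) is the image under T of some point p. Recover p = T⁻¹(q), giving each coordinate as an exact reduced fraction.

p = (-7/2, -2)

T1 = [1 0 1; 0 1 -4; 0 0 1]
T2·T1 = [3/5 4/5 -13/5; -4/5 3/5 -16/5; 0 0 1]
T3·…·T1 = [33/65 -56/65 257/65; 56/65 33/65 -76/65; 0 0 1]
det M = 1; M⁻¹ = [33/65 56/65 -1; -56/65 33/65 4; 0 0 1]
M⁻¹ · (39/10, -26/5)ᵀ = (-7/2, -2)ᵀ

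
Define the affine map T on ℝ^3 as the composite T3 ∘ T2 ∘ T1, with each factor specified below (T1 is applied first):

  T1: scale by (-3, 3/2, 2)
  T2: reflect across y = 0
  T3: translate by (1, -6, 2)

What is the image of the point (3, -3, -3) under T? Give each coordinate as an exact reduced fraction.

T1 scale by (-3, 3/2, 2): (3, -3, -3) → (-9, -9/2, -6)
T2 reflect across y = 0: (-9, -9/2, -6) → (-9, 9/2, -6)
T3 translate by (1, -6, 2): (-9, 9/2, -6) → (-8, -3/2, -4)

T(p) = (-8, -3/2, -4)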